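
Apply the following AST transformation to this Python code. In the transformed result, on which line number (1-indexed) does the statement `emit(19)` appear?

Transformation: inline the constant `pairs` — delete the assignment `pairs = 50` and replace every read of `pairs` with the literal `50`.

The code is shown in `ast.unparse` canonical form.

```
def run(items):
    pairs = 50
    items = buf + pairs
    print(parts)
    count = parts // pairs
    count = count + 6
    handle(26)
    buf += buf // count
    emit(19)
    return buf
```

8

Transformed code:
def run(items):
    items = buf + 50
    print(parts)
    count = parts // 50
    count = count + 6
    handle(26)
    buf += buf // count
    emit(19)
    return buf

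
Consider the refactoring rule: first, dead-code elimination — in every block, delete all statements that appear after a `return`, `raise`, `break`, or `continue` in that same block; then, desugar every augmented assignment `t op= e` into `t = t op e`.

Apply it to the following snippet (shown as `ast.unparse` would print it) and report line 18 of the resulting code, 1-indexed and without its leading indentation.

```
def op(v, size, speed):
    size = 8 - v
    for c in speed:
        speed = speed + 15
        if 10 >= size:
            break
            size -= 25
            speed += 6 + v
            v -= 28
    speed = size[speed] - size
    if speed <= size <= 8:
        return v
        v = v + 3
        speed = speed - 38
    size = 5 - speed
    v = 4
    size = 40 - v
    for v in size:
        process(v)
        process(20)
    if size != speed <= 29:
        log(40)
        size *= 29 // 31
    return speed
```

Transformed code:
def op(v, size, speed):
    size = 8 - v
    for c in speed:
        speed = speed + 15
        if 10 >= size:
            break
    speed = size[speed] - size
    if speed <= size <= 8:
        return v
    size = 5 - speed
    v = 4
    size = 40 - v
    for v in size:
        process(v)
        process(20)
    if size != speed <= 29:
        log(40)
        size = size * (29 // 31)
    return speed

size = size * (29 // 31)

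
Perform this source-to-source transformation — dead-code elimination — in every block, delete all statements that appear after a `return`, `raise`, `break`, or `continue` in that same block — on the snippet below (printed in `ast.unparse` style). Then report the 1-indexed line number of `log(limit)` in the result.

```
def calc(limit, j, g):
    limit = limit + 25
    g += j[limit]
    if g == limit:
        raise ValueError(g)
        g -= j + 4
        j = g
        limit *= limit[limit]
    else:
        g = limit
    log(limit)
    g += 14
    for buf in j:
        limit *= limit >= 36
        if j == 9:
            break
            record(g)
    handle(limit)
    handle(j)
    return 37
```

Transformed code:
def calc(limit, j, g):
    limit = limit + 25
    g += j[limit]
    if g == limit:
        raise ValueError(g)
    else:
        g = limit
    log(limit)
    g += 14
    for buf in j:
        limit *= limit >= 36
        if j == 9:
            break
    handle(limit)
    handle(j)
    return 37

8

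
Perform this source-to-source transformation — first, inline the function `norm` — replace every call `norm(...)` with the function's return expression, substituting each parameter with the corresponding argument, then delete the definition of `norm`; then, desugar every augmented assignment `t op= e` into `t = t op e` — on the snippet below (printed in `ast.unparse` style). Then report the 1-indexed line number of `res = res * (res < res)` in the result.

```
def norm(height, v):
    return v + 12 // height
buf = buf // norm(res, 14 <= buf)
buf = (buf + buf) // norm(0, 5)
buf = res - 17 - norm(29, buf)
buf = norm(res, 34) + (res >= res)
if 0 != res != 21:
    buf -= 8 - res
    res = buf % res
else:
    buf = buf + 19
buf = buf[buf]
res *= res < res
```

11

Transformed code:
buf = buf // ((14 <= buf) + 12 // res)
buf = (buf + buf) // (5 + 12 // 0)
buf = res - 17 - (buf + 12 // 29)
buf = 34 + 12 // res + (res >= res)
if 0 != res != 21:
    buf = buf - (8 - res)
    res = buf % res
else:
    buf = buf + 19
buf = buf[buf]
res = res * (res < res)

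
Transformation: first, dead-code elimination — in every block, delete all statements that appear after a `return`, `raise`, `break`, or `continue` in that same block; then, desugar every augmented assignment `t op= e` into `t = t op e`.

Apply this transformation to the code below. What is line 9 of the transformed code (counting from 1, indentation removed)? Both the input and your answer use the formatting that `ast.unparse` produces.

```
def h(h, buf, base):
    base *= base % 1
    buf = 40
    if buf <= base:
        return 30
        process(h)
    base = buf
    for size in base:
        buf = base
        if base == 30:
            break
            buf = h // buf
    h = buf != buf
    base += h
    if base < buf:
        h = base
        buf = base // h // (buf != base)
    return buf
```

if base == 30:

Transformed code:
def h(h, buf, base):
    base = base * (base % 1)
    buf = 40
    if buf <= base:
        return 30
    base = buf
    for size in base:
        buf = base
        if base == 30:
            break
    h = buf != buf
    base = base + h
    if base < buf:
        h = base
        buf = base // h // (buf != base)
    return buf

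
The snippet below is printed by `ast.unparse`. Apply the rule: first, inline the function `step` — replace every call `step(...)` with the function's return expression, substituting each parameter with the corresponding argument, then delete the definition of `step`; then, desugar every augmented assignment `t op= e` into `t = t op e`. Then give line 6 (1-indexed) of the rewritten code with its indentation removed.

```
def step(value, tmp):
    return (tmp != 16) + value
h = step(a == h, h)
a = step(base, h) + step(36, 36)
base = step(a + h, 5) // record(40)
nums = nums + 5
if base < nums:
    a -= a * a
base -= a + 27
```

a = a - a * a

Transformed code:
h = (h != 16) + (a == h)
a = (h != 16) + base + ((36 != 16) + 36)
base = ((5 != 16) + (a + h)) // record(40)
nums = nums + 5
if base < nums:
    a = a - a * a
base = base - (a + 27)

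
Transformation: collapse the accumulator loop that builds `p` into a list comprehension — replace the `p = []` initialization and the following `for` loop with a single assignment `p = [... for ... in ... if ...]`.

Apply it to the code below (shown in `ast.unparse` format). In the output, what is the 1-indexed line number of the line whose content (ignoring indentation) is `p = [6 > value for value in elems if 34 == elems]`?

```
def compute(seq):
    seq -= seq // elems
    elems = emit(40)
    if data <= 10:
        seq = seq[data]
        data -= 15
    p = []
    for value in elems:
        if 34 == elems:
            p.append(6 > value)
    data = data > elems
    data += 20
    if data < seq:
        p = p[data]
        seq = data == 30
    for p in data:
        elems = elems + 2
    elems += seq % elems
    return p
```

Transformed code:
def compute(seq):
    seq -= seq // elems
    elems = emit(40)
    if data <= 10:
        seq = seq[data]
        data -= 15
    p = [6 > value for value in elems if 34 == elems]
    data = data > elems
    data += 20
    if data < seq:
        p = p[data]
        seq = data == 30
    for p in data:
        elems = elems + 2
    elems += seq % elems
    return p

7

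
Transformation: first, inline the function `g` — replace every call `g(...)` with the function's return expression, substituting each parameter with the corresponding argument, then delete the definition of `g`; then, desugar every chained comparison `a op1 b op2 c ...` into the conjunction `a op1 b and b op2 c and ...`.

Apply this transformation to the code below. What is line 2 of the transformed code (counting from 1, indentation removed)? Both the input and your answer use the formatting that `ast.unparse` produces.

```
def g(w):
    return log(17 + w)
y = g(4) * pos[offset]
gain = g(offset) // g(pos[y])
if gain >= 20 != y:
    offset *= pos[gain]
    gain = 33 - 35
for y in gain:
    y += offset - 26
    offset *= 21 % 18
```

Transformed code:
y = log(17 + 4) * pos[offset]
gain = log(17 + offset) // log(17 + pos[y])
if gain >= 20 and 20 != y:
    offset *= pos[gain]
    gain = 33 - 35
for y in gain:
    y += offset - 26
    offset *= 21 % 18

gain = log(17 + offset) // log(17 + pos[y])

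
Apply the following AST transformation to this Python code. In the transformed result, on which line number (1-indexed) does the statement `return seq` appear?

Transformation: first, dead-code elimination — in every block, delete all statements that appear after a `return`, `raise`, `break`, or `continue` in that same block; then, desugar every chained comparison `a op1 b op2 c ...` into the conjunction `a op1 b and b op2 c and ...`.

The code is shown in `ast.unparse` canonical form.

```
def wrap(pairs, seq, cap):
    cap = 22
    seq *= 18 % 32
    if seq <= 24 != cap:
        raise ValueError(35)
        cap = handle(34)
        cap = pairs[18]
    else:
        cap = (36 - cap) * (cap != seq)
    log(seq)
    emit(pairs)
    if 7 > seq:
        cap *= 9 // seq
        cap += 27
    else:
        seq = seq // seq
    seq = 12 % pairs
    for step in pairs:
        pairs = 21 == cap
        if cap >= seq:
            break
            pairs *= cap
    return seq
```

Transformed code:
def wrap(pairs, seq, cap):
    cap = 22
    seq *= 18 % 32
    if seq <= 24 and 24 != cap:
        raise ValueError(35)
    else:
        cap = (36 - cap) * (cap != seq)
    log(seq)
    emit(pairs)
    if 7 > seq:
        cap *= 9 // seq
        cap += 27
    else:
        seq = seq // seq
    seq = 12 % pairs
    for step in pairs:
        pairs = 21 == cap
        if cap >= seq:
            break
    return seq

20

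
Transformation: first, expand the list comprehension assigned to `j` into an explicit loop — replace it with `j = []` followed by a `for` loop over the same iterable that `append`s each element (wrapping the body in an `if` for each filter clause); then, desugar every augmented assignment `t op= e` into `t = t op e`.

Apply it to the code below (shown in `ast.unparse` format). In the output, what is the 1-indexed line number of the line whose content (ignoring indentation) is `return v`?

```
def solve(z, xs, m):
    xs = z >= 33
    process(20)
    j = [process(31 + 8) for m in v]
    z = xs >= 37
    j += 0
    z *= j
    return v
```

10

Transformed code:
def solve(z, xs, m):
    xs = z >= 33
    process(20)
    j = []
    for m in v:
        j.append(process(31 + 8))
    z = xs >= 37
    j = j + 0
    z = z * j
    return v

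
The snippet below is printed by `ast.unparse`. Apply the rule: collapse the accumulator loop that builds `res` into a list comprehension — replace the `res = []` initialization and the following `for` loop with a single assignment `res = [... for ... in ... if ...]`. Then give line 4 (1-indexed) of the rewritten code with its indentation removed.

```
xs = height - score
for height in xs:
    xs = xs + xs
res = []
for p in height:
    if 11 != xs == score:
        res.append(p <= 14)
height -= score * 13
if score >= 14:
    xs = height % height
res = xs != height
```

Transformed code:
xs = height - score
for height in xs:
    xs = xs + xs
res = [p <= 14 for p in height if 11 != xs == score]
height -= score * 13
if score >= 14:
    xs = height % height
res = xs != height

res = [p <= 14 for p in height if 11 != xs == score]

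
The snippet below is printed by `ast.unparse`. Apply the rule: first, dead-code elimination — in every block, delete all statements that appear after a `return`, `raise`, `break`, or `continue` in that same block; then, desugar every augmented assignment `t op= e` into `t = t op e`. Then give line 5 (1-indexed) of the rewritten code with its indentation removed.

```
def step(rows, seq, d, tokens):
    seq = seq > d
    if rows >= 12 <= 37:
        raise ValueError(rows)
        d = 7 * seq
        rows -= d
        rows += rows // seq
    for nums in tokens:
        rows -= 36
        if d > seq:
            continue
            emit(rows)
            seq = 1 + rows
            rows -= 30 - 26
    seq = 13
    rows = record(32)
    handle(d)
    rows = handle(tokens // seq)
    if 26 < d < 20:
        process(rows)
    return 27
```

for nums in tokens:

Transformed code:
def step(rows, seq, d, tokens):
    seq = seq > d
    if rows >= 12 <= 37:
        raise ValueError(rows)
    for nums in tokens:
        rows = rows - 36
        if d > seq:
            continue
    seq = 13
    rows = record(32)
    handle(d)
    rows = handle(tokens // seq)
    if 26 < d < 20:
        process(rows)
    return 27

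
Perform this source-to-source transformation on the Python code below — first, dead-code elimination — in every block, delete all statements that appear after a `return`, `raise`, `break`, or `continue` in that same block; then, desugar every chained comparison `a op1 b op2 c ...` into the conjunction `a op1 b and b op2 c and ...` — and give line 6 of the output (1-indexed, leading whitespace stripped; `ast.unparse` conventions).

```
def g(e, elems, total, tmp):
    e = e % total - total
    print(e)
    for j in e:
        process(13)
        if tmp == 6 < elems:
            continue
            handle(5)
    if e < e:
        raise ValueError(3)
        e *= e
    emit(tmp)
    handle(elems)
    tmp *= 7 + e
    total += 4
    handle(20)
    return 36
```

if tmp == 6 and 6 < elems:

Transformed code:
def g(e, elems, total, tmp):
    e = e % total - total
    print(e)
    for j in e:
        process(13)
        if tmp == 6 and 6 < elems:
            continue
    if e < e:
        raise ValueError(3)
    emit(tmp)
    handle(elems)
    tmp *= 7 + e
    total += 4
    handle(20)
    return 36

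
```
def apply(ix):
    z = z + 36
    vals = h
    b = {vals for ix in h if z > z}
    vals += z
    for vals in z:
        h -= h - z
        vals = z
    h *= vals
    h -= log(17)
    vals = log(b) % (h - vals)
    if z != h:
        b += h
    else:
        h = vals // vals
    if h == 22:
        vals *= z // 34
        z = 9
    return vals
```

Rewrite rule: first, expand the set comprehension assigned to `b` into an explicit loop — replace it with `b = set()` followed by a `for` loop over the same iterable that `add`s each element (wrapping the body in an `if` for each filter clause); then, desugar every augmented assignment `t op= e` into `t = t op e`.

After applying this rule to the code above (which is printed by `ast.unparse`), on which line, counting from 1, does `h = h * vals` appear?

12

Transformed code:
def apply(ix):
    z = z + 36
    vals = h
    b = set()
    for ix in h:
        if z > z:
            b.add(vals)
    vals = vals + z
    for vals in z:
        h = h - (h - z)
        vals = z
    h = h * vals
    h = h - log(17)
    vals = log(b) % (h - vals)
    if z != h:
        b = b + h
    else:
        h = vals // vals
    if h == 22:
        vals = vals * (z // 34)
        z = 9
    return vals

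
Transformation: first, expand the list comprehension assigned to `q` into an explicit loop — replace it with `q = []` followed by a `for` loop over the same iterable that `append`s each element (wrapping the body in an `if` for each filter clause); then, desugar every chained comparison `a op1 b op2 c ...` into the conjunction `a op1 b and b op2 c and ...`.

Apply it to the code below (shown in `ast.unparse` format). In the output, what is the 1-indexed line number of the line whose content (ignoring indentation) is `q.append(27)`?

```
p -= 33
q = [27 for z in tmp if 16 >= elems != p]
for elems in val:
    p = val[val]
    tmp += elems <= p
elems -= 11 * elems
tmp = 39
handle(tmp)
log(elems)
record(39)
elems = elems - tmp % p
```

Transformed code:
p -= 33
q = []
for z in tmp:
    if 16 >= elems and elems != p:
        q.append(27)
for elems in val:
    p = val[val]
    tmp += elems <= p
elems -= 11 * elems
tmp = 39
handle(tmp)
log(elems)
record(39)
elems = elems - tmp % p

5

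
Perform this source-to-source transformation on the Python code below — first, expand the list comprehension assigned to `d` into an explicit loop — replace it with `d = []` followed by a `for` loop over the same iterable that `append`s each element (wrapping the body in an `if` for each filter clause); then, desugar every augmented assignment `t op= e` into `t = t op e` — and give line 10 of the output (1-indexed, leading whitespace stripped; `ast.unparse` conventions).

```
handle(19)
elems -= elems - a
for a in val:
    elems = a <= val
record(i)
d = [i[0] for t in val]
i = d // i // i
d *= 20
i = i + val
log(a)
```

d = d * 20

Transformed code:
handle(19)
elems = elems - (elems - a)
for a in val:
    elems = a <= val
record(i)
d = []
for t in val:
    d.append(i[0])
i = d // i // i
d = d * 20
i = i + val
log(a)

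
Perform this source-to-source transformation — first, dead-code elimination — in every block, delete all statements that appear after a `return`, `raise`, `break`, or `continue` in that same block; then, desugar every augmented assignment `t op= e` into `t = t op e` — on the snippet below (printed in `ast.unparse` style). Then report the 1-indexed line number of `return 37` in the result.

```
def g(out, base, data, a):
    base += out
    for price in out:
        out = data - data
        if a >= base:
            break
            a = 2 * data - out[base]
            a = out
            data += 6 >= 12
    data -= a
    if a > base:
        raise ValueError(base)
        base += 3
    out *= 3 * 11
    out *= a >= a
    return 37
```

Transformed code:
def g(out, base, data, a):
    base = base + out
    for price in out:
        out = data - data
        if a >= base:
            break
    data = data - a
    if a > base:
        raise ValueError(base)
    out = out * (3 * 11)
    out = out * (a >= a)
    return 37

12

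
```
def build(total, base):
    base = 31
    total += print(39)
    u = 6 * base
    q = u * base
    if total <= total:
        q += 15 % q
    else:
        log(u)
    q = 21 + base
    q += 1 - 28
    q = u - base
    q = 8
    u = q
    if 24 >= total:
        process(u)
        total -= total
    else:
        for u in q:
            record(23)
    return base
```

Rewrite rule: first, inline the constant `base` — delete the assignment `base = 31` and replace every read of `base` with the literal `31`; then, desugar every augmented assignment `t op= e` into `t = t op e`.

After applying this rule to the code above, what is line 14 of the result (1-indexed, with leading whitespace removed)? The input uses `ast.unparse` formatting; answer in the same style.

if 24 >= total:

Transformed code:
def build(total, base):
    total = total + print(39)
    u = 6 * 31
    q = u * 31
    if total <= total:
        q = q + 15 % q
    else:
        log(u)
    q = 21 + 31
    q = q + (1 - 28)
    q = u - 31
    q = 8
    u = q
    if 24 >= total:
        process(u)
        total = total - total
    else:
        for u in q:
            record(23)
    return 31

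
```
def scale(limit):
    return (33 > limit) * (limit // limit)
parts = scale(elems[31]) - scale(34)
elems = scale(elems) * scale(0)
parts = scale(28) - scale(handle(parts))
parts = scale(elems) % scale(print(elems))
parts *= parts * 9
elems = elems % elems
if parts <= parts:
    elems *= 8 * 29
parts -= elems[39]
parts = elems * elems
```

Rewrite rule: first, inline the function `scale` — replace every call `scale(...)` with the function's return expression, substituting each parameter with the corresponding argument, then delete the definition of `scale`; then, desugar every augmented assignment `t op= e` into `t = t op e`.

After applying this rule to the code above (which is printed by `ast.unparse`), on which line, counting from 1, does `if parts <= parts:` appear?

7

Transformed code:
parts = (33 > elems[31]) * (elems[31] // elems[31]) - (33 > 34) * (34 // 34)
elems = (33 > elems) * (elems // elems) * ((33 > 0) * (0 // 0))
parts = (33 > 28) * (28 // 28) - (33 > handle(parts)) * (handle(parts) // handle(parts))
parts = (33 > elems) * (elems // elems) % ((33 > print(elems)) * (print(elems) // print(elems)))
parts = parts * (parts * 9)
elems = elems % elems
if parts <= parts:
    elems = elems * (8 * 29)
parts = parts - elems[39]
parts = elems * elems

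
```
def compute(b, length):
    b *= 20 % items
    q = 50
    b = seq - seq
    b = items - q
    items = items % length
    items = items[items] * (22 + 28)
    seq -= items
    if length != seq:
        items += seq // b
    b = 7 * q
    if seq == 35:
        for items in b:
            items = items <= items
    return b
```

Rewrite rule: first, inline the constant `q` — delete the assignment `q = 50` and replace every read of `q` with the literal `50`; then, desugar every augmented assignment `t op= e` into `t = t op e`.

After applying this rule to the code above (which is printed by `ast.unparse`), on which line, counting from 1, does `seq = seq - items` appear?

7

Transformed code:
def compute(b, length):
    b = b * (20 % items)
    b = seq - seq
    b = items - 50
    items = items % length
    items = items[items] * (22 + 28)
    seq = seq - items
    if length != seq:
        items = items + seq // b
    b = 7 * 50
    if seq == 35:
        for items in b:
            items = items <= items
    return b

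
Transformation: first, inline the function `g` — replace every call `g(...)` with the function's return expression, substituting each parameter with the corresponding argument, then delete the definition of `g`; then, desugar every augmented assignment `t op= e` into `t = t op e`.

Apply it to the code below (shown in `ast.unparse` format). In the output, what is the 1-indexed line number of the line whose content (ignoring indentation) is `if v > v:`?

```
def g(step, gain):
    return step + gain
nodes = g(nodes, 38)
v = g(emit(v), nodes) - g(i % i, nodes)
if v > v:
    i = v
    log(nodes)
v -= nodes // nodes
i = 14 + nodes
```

3

Transformed code:
nodes = nodes + 38
v = emit(v) + nodes - (i % i + nodes)
if v > v:
    i = v
    log(nodes)
v = v - nodes // nodes
i = 14 + nodes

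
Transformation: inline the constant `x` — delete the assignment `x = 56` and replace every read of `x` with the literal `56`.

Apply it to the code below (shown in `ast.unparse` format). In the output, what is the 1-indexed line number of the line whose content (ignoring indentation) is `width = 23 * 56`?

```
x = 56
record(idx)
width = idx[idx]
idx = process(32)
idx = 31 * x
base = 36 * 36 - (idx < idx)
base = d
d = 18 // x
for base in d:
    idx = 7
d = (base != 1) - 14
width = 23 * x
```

Transformed code:
record(idx)
width = idx[idx]
idx = process(32)
idx = 31 * 56
base = 36 * 36 - (idx < idx)
base = d
d = 18 // 56
for base in d:
    idx = 7
d = (base != 1) - 14
width = 23 * 56

11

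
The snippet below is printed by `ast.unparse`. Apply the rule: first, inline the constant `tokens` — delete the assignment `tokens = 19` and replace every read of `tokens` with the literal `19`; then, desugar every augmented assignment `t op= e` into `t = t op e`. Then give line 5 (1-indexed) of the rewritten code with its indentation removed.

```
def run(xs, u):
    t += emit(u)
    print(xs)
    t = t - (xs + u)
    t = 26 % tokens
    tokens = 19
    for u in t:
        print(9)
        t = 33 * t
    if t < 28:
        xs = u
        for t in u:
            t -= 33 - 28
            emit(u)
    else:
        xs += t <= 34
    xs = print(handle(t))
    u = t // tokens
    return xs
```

t = 26 % 19

Transformed code:
def run(xs, u):
    t = t + emit(u)
    print(xs)
    t = t - (xs + u)
    t = 26 % 19
    for u in t:
        print(9)
        t = 33 * t
    if t < 28:
        xs = u
        for t in u:
            t = t - (33 - 28)
            emit(u)
    else:
        xs = xs + (t <= 34)
    xs = print(handle(t))
    u = t // 19
    return xs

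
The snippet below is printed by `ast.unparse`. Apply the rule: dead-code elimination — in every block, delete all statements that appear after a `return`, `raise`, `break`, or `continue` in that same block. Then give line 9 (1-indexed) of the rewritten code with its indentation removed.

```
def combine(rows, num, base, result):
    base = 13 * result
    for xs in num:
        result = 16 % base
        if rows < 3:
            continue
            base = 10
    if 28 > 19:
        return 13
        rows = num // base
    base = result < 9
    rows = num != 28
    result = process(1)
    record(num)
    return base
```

Transformed code:
def combine(rows, num, base, result):
    base = 13 * result
    for xs in num:
        result = 16 % base
        if rows < 3:
            continue
    if 28 > 19:
        return 13
    base = result < 9
    rows = num != 28
    result = process(1)
    record(num)
    return base

base = result < 9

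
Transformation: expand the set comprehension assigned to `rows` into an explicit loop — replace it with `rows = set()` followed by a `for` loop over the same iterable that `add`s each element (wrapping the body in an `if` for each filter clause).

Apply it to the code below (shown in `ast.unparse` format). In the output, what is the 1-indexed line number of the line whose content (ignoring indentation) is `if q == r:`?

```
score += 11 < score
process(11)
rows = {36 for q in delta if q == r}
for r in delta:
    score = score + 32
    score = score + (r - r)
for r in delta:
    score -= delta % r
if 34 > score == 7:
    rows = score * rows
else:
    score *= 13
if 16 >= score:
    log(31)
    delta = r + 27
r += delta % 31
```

5

Transformed code:
score += 11 < score
process(11)
rows = set()
for q in delta:
    if q == r:
        rows.add(36)
for r in delta:
    score = score + 32
    score = score + (r - r)
for r in delta:
    score -= delta % r
if 34 > score == 7:
    rows = score * rows
else:
    score *= 13
if 16 >= score:
    log(31)
    delta = r + 27
r += delta % 31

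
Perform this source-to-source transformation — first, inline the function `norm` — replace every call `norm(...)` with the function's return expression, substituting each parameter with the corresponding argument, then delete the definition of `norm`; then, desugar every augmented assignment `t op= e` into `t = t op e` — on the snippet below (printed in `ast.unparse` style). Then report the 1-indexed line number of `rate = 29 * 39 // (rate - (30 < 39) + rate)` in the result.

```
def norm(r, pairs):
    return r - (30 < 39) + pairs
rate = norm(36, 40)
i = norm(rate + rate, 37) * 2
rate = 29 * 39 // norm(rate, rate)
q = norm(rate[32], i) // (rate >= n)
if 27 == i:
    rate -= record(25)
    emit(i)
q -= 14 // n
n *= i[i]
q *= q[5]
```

3

Transformed code:
rate = 36 - (30 < 39) + 40
i = (rate + rate - (30 < 39) + 37) * 2
rate = 29 * 39 // (rate - (30 < 39) + rate)
q = (rate[32] - (30 < 39) + i) // (rate >= n)
if 27 == i:
    rate = rate - record(25)
    emit(i)
q = q - 14 // n
n = n * i[i]
q = q * q[5]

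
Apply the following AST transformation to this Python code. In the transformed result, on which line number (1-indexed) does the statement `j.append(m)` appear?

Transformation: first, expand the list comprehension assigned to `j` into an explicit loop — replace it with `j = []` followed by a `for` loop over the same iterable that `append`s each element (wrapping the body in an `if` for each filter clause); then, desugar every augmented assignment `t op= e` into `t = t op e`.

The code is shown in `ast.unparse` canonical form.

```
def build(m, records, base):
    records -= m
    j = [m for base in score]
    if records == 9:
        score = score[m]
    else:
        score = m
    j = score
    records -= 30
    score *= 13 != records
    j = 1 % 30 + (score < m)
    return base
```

5

Transformed code:
def build(m, records, base):
    records = records - m
    j = []
    for base in score:
        j.append(m)
    if records == 9:
        score = score[m]
    else:
        score = m
    j = score
    records = records - 30
    score = score * (13 != records)
    j = 1 % 30 + (score < m)
    return base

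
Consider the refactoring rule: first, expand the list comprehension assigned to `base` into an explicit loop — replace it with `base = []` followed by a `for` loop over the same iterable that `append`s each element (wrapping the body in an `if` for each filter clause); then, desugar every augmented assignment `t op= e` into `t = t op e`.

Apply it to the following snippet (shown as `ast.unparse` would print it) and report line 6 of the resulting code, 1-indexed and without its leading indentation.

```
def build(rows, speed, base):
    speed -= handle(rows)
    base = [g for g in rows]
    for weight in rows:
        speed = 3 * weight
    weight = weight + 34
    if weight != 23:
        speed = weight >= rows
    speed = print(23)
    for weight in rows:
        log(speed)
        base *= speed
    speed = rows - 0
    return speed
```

for weight in rows:

Transformed code:
def build(rows, speed, base):
    speed = speed - handle(rows)
    base = []
    for g in rows:
        base.append(g)
    for weight in rows:
        speed = 3 * weight
    weight = weight + 34
    if weight != 23:
        speed = weight >= rows
    speed = print(23)
    for weight in rows:
        log(speed)
        base = base * speed
    speed = rows - 0
    return speed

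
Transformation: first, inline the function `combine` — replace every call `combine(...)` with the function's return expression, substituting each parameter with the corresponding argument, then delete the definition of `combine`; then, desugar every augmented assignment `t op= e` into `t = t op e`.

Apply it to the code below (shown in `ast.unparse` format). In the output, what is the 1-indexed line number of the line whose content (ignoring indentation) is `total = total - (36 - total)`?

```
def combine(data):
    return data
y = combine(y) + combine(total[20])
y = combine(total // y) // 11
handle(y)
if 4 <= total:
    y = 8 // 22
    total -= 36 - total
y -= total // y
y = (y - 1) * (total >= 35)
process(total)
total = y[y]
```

6

Transformed code:
y = y + total[20]
y = total // y // 11
handle(y)
if 4 <= total:
    y = 8 // 22
    total = total - (36 - total)
y = y - total // y
y = (y - 1) * (total >= 35)
process(total)
total = y[y]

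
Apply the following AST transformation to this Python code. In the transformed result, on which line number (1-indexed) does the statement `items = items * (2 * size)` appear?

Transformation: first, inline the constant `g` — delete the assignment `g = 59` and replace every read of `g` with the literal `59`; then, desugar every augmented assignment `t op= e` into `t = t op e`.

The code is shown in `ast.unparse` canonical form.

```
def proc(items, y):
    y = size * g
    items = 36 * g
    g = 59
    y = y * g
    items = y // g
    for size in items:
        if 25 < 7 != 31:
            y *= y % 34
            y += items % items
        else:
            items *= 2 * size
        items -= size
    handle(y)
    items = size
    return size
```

Transformed code:
def proc(items, y):
    y = size * 59
    items = 36 * 59
    y = y * 59
    items = y // 59
    for size in items:
        if 25 < 7 != 31:
            y = y * (y % 34)
            y = y + items % items
        else:
            items = items * (2 * size)
        items = items - size
    handle(y)
    items = size
    return size

11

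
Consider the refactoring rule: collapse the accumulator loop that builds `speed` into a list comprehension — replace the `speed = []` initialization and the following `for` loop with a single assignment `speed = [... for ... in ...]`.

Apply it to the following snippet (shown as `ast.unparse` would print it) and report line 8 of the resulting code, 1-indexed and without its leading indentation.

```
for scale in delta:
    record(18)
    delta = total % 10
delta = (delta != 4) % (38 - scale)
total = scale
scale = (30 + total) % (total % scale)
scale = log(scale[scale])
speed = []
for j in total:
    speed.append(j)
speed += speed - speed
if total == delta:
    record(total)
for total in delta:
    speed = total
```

Transformed code:
for scale in delta:
    record(18)
    delta = total % 10
delta = (delta != 4) % (38 - scale)
total = scale
scale = (30 + total) % (total % scale)
scale = log(scale[scale])
speed = [j for j in total]
speed += speed - speed
if total == delta:
    record(total)
for total in delta:
    speed = total

speed = [j for j in total]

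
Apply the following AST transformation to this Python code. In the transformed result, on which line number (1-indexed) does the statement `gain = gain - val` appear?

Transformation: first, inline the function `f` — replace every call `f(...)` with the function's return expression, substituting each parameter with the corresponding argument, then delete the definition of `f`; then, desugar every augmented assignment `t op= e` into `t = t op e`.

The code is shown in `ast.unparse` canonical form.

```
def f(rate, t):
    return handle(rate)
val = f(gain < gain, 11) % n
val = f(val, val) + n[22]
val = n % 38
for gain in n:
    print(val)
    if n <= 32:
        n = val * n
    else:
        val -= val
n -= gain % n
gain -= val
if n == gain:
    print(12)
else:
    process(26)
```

11

Transformed code:
val = handle(gain < gain) % n
val = handle(val) + n[22]
val = n % 38
for gain in n:
    print(val)
    if n <= 32:
        n = val * n
    else:
        val = val - val
n = n - gain % n
gain = gain - val
if n == gain:
    print(12)
else:
    process(26)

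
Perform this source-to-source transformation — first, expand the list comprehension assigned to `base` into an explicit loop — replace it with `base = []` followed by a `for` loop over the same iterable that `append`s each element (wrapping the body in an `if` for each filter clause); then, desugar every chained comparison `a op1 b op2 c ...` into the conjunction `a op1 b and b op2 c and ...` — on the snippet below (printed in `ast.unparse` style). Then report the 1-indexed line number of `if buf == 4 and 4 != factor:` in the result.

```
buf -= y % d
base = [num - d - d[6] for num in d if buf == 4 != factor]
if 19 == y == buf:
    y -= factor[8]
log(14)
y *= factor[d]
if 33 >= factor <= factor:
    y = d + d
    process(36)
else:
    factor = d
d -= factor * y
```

Transformed code:
buf -= y % d
base = []
for num in d:
    if buf == 4 and 4 != factor:
        base.append(num - d - d[6])
if 19 == y and y == buf:
    y -= factor[8]
log(14)
y *= factor[d]
if 33 >= factor and factor <= factor:
    y = d + d
    process(36)
else:
    factor = d
d -= factor * y

4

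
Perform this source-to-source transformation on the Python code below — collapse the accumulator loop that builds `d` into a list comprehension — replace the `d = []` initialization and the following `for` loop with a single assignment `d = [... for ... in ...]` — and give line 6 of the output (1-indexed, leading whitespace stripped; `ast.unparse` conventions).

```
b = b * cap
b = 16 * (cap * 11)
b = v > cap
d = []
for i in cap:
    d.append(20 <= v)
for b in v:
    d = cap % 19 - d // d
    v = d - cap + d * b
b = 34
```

d = cap % 19 - d // d

Transformed code:
b = b * cap
b = 16 * (cap * 11)
b = v > cap
d = [20 <= v for i in cap]
for b in v:
    d = cap % 19 - d // d
    v = d - cap + d * b
b = 34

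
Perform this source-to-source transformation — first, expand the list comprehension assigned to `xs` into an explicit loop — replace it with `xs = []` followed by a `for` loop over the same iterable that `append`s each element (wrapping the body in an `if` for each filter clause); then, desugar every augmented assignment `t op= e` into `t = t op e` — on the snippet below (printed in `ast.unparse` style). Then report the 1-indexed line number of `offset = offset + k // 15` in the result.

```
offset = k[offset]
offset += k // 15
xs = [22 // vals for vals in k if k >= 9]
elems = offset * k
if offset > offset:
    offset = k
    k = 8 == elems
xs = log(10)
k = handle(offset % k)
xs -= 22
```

Transformed code:
offset = k[offset]
offset = offset + k // 15
xs = []
for vals in k:
    if k >= 9:
        xs.append(22 // vals)
elems = offset * k
if offset > offset:
    offset = k
    k = 8 == elems
xs = log(10)
k = handle(offset % k)
xs = xs - 22

2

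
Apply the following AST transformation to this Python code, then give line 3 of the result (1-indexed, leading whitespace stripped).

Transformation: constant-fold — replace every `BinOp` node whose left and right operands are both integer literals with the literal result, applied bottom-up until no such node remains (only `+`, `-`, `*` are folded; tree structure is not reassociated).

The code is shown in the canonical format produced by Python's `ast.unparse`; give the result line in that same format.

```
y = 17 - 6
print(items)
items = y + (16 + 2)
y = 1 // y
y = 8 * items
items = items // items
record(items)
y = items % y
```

Transformed code:
y = 11
print(items)
items = y + 18
y = 1 // y
y = 8 * items
items = items // items
record(items)
y = items % y

items = y + 18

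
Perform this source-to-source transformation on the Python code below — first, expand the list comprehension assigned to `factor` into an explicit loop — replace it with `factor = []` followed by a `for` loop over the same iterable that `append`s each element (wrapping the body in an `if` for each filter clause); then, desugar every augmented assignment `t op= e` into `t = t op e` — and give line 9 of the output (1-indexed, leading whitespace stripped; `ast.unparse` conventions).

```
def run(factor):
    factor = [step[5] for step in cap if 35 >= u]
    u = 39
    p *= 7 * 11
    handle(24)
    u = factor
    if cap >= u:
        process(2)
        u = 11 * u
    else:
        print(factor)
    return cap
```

u = factor

Transformed code:
def run(factor):
    factor = []
    for step in cap:
        if 35 >= u:
            factor.append(step[5])
    u = 39
    p = p * (7 * 11)
    handle(24)
    u = factor
    if cap >= u:
        process(2)
        u = 11 * u
    else:
        print(factor)
    return cap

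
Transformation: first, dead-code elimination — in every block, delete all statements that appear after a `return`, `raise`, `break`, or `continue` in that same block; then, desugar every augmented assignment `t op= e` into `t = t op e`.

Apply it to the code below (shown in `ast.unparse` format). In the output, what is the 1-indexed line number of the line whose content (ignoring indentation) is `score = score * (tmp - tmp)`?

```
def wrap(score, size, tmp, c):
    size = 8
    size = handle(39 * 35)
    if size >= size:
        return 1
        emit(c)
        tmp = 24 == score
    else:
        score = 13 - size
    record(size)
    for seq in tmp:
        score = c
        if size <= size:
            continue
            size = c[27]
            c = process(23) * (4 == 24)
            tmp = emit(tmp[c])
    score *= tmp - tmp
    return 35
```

Transformed code:
def wrap(score, size, tmp, c):
    size = 8
    size = handle(39 * 35)
    if size >= size:
        return 1
    else:
        score = 13 - size
    record(size)
    for seq in tmp:
        score = c
        if size <= size:
            continue
    score = score * (tmp - tmp)
    return 35

13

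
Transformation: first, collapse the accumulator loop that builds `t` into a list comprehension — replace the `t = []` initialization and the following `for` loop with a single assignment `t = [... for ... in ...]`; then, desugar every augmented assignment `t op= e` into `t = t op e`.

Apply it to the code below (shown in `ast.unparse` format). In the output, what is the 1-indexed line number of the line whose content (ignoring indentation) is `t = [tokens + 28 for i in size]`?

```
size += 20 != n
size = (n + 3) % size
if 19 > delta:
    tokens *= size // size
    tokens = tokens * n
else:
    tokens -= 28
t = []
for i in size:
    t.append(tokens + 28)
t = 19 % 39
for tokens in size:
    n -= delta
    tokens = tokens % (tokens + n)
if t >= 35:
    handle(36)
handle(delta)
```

8

Transformed code:
size = size + (20 != n)
size = (n + 3) % size
if 19 > delta:
    tokens = tokens * (size // size)
    tokens = tokens * n
else:
    tokens = tokens - 28
t = [tokens + 28 for i in size]
t = 19 % 39
for tokens in size:
    n = n - delta
    tokens = tokens % (tokens + n)
if t >= 35:
    handle(36)
handle(delta)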